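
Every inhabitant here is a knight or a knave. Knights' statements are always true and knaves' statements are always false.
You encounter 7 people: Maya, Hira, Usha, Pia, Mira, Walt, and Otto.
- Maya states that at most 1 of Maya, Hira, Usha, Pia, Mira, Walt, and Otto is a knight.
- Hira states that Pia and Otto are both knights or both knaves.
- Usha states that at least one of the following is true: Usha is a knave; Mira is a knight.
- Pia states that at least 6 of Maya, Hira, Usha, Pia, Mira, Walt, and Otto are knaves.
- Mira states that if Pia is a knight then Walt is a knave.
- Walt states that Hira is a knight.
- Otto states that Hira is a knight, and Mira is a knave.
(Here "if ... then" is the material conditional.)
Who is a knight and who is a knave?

Maya is a knave, Hira is a knight, Usha is a knight, Pia is a knave, Mira is a knight, Walt is a knight, and Otto is a knave.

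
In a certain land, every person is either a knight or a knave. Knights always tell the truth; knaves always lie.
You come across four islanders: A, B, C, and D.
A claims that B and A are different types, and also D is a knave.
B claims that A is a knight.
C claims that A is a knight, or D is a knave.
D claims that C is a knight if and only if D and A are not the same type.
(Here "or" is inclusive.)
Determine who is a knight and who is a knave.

A is a knave, B is a knave, C is a knight, and D is a knave.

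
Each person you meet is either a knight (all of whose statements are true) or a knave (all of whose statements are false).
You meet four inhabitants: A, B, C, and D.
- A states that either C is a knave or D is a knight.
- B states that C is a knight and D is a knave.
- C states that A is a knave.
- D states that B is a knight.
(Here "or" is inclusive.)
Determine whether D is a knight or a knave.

D is a knave.

Consistent assignments: {A=knight, B=knave, C=knave, D=knave}
In every consistent assignment, D is a knave.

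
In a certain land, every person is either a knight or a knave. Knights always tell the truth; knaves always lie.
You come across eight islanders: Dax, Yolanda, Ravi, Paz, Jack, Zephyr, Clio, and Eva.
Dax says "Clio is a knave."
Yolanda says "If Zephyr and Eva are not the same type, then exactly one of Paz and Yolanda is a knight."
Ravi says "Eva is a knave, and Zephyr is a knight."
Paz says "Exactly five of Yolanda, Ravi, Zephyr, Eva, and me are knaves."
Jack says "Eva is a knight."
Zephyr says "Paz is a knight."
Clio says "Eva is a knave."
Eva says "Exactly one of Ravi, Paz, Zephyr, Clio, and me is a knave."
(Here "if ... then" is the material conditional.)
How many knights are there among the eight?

2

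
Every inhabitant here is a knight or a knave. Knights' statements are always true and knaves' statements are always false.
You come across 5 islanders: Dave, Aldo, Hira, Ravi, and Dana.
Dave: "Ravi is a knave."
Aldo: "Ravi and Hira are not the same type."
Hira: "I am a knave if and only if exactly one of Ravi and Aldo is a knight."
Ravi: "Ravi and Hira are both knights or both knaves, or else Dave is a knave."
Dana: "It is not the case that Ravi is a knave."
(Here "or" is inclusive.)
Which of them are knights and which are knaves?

Suppose Dave is a knight. Then Dave's statement "Ravi is a knave" would have to be true. Checking the 16 ways to assign the others, none is consistent with every speaker.
(For instance, with Aldo=knight, Hira=knave, Ravi=knight, Dana=knight, Dave's claim "Ravi is a knave" comes out false where it would need to be true.)
So Dave must be a knave, making "Ravi is a knave" false. Taking Dave=knave, Aldo=knight, Hira=knave, Ravi=knight, Dana=knight, each remaining statement checks out:
  Aldo (knight): "Ravi and Hira are not the same type" — true. ✓
  Hira (knave): "I am a knave if and only if exactly one of Ravi and Aldo is a knight" — false. ✓
  Ravi (knight): "Ravi and Hira are both knights or both knaves, or else Dave is a knave" — true. ✓
  Dana (knight): "it is not the case that Ravi is a knave" — true. ✓
This is the unique consistent assignment.

Dave is a knave, Aldo is a knight, Hira is a knave, Ravi is a knight, and Dana is a knight.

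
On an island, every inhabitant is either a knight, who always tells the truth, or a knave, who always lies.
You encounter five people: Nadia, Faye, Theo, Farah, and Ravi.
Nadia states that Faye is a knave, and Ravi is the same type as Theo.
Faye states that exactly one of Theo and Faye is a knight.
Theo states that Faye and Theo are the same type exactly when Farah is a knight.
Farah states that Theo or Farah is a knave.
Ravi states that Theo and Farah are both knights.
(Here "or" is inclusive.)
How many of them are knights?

2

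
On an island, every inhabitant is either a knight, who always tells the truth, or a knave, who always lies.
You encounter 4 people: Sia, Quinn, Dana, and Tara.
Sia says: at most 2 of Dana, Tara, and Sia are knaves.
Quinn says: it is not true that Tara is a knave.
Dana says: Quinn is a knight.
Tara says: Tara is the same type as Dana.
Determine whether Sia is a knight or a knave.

Sia is a knight.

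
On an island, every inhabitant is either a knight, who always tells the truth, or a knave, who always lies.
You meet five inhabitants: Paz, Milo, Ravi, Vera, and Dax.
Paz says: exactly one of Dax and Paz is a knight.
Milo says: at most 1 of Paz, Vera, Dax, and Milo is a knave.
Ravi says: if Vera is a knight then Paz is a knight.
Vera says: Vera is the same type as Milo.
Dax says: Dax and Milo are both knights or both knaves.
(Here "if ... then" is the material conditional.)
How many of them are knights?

4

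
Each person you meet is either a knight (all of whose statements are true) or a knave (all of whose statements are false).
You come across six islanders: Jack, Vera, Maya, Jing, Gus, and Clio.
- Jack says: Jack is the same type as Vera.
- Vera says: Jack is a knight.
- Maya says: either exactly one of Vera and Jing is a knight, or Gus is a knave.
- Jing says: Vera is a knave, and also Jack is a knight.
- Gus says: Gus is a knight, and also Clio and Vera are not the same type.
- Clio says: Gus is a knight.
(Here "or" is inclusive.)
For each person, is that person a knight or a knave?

Jack (knight): "Jack is the same type as Vera" — true. ✓
Vera is a knight, so "Jack is a knight" must be true — and it is.
Maya is a knight, and the claim "either exactly one of Vera and Jing is a knight, or Gus is a knave" is indeed true.
Since Jing is a knave, "Vera is a knave, and also Jack is a knight" needs to be false, which holds.
Gus is a knave, so "Gus is a knight, and also Clio and Vera are not the same type" must be false — and it is.
Clio is a knave, so "Gus is a knight" must be false — and it is.

Jack is a knight, Vera is a knight, Maya is a knight, Jing is a knave, Gus is a knave, and Clio is a knave.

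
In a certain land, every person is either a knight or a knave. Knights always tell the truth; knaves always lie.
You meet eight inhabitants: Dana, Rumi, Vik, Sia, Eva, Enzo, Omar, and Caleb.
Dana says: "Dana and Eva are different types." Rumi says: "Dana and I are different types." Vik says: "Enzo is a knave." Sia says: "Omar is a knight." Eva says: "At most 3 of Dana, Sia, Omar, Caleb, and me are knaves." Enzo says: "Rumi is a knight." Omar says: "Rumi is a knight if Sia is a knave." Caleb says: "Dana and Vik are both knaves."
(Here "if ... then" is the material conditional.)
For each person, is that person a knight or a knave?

Dana is a knave, so "Dana and Eva are different types" must be false — and it is.
Rumi is a knave, and the claim "Dana and I are different types" is indeed false.
Vik is a knight, so "Enzo is a knave" must be True — and it is.
Sia is a knave, so "Omar is a knight" must be false — and it is.
Eva (knave): "at most 3 of Dana, Sia, Omar, Caleb, and me are knaves" — false. ✓
Enzo is a knave, and the claim "Rumi is a knight" is indeed false.
Omar (knave): "Rumi is a knight if Sia is a knave" — false. ✓
Caleb is a knave; "Dana and Vik are both knaves" is false, as required.

Dana is a knave, Rumi is a knave, Vik is a knight, Sia is a knave, Eva is a knave, Enzo is a knave, Omar is a knave, and Caleb is a knave.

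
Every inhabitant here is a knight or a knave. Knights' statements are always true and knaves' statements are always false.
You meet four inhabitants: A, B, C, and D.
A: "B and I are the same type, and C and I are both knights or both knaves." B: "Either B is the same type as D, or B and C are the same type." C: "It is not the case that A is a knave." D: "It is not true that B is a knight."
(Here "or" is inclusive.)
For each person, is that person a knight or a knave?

A is a knight, B is a knight, C is a knight, and D is a knave.

As a knight, A's statement "B and I are the same type, and C and I are both knights or both knaves" should be True; it is.
B is a knight; "either B is the same type as D, or B and C are the same type" is True, as required.
C (knight): "it is not the case that A is a knave" — True. ✓
As a knave, D's statement "it is not true that B is a knight" should be False; it is.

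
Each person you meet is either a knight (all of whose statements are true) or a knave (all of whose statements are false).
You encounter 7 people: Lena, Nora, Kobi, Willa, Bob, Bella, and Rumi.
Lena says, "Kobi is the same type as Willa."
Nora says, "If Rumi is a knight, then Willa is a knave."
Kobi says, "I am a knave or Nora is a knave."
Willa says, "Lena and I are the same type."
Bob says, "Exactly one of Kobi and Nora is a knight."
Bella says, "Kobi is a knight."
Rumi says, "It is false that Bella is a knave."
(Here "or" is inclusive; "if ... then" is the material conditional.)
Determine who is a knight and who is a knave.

Lena is a knight, Nora is a knave, Kobi is a knight, Willa is a knight, Bob is a knight, Bella is a knight, and Rumi is a knight.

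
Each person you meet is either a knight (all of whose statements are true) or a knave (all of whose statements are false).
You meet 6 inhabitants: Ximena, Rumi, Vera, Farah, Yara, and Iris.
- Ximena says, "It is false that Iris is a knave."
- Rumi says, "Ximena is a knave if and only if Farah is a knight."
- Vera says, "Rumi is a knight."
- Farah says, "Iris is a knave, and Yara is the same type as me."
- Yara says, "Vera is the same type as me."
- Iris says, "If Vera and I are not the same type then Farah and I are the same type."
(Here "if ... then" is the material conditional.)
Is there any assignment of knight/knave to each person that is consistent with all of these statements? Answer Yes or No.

Yes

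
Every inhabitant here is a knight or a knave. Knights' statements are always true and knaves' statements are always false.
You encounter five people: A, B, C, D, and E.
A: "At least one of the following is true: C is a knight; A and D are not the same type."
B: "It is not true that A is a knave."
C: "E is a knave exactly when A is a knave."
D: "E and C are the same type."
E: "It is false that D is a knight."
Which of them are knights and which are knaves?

Suppose A is a knight. Then A's statement "at least one of the following is true: C is a knight; A and D are not the same type" would have to be true. Checking the 16 ways to assign the others, none is consistent with every speaker.
(For instance, with B=knave, C=knave, D=knave, E=knight, B's claim "it is not true that A is a knave" comes out true where it would need to be false.)
So A must be a knave, making "at least one of the following is true: C is a knight; A and D are not the same type" false. Taking A=knave, B=knave, C=knave, D=knave, E=knight, each remaining statement checks out:
  B (knave): "it is not true that A is a knave" — false. ✓
  C (knave): "E is a knave exactly when A is a knave" — false. ✓
  D (knave): "E and C are the same type" — false. ✓
  E (knight): "it is false that D is a knight" — true. ✓
This is the unique consistent assignment.

A is a knave, B is a knave, C is a knave, D is a knave, and E is a knight.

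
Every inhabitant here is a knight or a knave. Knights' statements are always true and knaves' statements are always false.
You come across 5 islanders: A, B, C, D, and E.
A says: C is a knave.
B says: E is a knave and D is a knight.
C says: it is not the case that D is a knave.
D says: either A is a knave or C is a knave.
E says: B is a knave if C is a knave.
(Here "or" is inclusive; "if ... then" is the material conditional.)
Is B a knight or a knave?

B is a knave.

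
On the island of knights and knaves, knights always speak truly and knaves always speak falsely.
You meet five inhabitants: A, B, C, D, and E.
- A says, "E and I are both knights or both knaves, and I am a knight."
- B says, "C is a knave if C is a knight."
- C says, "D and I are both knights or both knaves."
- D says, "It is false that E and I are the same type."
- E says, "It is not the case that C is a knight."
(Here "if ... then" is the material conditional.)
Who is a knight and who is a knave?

Since A is a knave, "E and I are both knights or both knaves, and I am a knight" needs to be False, which holds.
As a knave, B's statement "C is a knave if C is a knight" should be False; it is.
C (knight): "D and I are both knights or both knaves" — true. ✓
D (knight): "it is false that E and I are the same type" — true. ✓
As a knave, E's statement "it is not the case that C is a knight" should be False; it is.

Knights: C and D. Knaves: A, B, and E.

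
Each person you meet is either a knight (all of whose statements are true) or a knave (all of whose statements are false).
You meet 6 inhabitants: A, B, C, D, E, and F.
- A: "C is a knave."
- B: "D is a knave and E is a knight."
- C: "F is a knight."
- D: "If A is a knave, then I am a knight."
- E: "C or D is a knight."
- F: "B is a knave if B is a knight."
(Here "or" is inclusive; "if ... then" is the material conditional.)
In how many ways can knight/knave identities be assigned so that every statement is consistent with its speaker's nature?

Consistent assignments:
  A=knave, B=knave, C=knight, D=knight, E=knight, F=knight

1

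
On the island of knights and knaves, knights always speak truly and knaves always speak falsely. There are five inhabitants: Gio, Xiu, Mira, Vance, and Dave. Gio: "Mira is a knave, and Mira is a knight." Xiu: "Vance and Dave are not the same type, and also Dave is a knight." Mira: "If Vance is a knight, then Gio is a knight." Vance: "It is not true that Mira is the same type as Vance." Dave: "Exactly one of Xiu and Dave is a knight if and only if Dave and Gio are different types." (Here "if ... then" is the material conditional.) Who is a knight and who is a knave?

Gio (knave): "Mira is a knave, and Mira is a knight" — false. ✓
Xiu is a knave, so "Vance and Dave are not the same type, and also Dave is a knight" must be false — and it is.
Mira is a knave; "if Vance is a knight, then Gio is a knight" is false, as required.
Vance is a knight; "it is not true that Mira is the same type as Vance" is true, as required.
Since Dave is a knight, "exactly one of Xiu and Dave is a knight if and only if Dave and Gio are different types" needs to be true, which holds.

Knights: Vance and Dave. Knaves: Gio, Xiu, and Mira.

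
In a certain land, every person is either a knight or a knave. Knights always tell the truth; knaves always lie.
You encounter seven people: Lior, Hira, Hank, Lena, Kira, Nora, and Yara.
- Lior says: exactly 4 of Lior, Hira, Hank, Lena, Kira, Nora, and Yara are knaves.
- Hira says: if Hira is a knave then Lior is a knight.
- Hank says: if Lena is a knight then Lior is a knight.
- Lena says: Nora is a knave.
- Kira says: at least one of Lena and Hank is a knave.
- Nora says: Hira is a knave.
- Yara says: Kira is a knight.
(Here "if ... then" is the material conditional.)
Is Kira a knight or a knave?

Kira is a knight.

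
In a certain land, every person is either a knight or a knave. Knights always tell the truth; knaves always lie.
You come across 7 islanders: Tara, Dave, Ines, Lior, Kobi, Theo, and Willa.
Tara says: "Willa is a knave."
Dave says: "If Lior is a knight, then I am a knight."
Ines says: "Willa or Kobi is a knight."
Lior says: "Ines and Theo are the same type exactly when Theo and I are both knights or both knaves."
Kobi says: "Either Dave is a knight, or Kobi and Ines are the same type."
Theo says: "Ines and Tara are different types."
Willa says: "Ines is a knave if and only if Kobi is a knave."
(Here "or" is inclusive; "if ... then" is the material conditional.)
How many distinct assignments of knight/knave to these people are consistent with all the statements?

3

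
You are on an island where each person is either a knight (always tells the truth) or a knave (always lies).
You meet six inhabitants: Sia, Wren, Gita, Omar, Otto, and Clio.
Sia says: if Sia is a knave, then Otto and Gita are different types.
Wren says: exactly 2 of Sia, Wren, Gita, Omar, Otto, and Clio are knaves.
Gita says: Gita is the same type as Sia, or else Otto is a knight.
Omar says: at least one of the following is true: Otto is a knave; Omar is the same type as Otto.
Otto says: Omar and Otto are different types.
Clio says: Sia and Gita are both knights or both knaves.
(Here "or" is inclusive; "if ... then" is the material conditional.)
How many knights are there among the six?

2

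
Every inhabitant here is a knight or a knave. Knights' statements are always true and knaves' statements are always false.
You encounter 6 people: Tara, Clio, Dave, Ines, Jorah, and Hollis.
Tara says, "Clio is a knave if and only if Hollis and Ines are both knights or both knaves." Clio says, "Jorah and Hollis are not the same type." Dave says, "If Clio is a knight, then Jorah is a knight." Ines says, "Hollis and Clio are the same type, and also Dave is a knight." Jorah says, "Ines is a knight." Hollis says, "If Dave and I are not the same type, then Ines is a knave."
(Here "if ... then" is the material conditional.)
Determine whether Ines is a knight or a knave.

Ines is a knave.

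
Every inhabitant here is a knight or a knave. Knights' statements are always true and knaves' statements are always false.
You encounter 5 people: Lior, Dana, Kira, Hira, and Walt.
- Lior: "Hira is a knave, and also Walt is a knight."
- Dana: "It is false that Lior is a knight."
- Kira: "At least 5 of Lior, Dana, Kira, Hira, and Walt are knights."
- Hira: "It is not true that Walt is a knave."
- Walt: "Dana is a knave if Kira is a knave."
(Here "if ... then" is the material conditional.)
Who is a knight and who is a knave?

Knights: Dana. Knaves: Lior, Kira, Hira, and Walt.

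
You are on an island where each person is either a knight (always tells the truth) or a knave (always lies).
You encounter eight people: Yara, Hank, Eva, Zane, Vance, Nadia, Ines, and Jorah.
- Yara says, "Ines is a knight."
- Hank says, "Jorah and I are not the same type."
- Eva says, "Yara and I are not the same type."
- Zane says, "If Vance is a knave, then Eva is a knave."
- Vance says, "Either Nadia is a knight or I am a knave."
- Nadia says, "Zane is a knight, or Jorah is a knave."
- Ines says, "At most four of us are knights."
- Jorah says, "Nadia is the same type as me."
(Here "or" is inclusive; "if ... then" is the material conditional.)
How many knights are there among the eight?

5

The unique consistent assignment is Yara=knave, Hank=knight, Eva=knight, Zane=knight, Vance=knight, Nadia=knight, Ines=knave, Jorah=knave.
That has 5 knights.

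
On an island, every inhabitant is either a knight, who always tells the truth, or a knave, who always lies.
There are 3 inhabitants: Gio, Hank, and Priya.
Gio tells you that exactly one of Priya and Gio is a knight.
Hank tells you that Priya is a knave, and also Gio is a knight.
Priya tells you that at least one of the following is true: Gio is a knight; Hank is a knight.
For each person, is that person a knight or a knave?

Gio is a knave, Hank is a knave, and Priya is a knave.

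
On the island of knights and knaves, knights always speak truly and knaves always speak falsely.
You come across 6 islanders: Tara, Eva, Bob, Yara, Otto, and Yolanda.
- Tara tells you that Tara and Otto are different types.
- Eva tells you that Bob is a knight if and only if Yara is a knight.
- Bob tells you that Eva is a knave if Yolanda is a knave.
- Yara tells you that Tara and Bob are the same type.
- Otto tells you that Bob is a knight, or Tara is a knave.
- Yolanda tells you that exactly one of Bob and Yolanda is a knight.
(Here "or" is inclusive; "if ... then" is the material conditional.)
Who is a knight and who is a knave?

Tara (knight): "Tara and Otto are different types" — true. ✓
Since Eva is a knight, "Bob is a knight if and only if Yara is a knight" needs to be true, which holds.
Bob is a knave, and the claim "Eva is a knave if Yolanda is a knave" is indeed false.
Yara (knave): "Tara and Bob are the same type" — false. ✓
As a knave, Otto's statement "Bob is a knight, or Tara is a knave" should be false; it is.
Since Yolanda is a knave, "exactly one of Bob and Yolanda is a knight" needs to be false, which holds.

Tara is a knight, Eva is a knight, Bob is a knave, Yara is a knave, Otto is a knave, and Yolanda is a knave.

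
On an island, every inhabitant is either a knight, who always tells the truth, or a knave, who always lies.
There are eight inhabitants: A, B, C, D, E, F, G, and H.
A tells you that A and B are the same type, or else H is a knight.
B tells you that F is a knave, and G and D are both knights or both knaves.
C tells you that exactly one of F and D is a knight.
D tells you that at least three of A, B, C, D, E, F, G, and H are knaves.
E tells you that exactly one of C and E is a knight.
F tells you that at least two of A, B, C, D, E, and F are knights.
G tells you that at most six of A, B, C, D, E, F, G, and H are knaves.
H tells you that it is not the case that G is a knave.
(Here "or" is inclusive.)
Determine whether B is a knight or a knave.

B is a knave.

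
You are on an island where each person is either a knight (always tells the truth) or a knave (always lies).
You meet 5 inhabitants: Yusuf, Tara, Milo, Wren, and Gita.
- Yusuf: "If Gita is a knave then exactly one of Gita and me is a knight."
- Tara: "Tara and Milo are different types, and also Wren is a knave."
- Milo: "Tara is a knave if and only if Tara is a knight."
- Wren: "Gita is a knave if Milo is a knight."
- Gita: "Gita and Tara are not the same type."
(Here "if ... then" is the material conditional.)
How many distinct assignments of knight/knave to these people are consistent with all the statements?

3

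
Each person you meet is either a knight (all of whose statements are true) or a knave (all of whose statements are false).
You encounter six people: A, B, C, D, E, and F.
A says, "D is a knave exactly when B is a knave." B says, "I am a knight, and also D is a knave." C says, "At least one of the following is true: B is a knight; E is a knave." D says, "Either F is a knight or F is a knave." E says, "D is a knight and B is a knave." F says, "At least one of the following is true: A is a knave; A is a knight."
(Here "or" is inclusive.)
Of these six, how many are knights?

3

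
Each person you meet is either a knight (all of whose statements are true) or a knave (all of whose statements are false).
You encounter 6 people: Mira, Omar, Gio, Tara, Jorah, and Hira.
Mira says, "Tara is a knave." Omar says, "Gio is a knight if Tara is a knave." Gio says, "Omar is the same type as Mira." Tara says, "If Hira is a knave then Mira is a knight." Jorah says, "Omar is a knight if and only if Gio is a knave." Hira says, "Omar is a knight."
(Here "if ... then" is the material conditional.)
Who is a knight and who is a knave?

Mira is a knave, Omar is a knight, Gio is a knave, Tara is a knight, Jorah is a knight, and Hira is a knight.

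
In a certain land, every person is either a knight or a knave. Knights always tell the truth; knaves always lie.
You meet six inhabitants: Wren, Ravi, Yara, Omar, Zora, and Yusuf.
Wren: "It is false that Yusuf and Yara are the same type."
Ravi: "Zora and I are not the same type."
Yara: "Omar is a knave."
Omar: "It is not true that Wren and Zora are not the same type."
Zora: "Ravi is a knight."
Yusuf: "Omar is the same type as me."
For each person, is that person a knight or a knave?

Knights: Omar. Knaves: Wren, Ravi, Yara, Zora, and Yusuf.

Since Wren is a knave, "it is false that Yusuf and Yara are the same type" needs to be False, which holds.
Ravi (knave): "Zora and I are not the same type" — False. ✓
Yara is a knave, and the claim "Omar is a knave" is indeed False.
Omar is a knight; "it is not true that Wren and Zora are not the same type" is true, as required.
Zora is a knave, so "Ravi is a knight" must be False — and it is.
Yusuf (knave): "Omar is the same type as me" — False. ✓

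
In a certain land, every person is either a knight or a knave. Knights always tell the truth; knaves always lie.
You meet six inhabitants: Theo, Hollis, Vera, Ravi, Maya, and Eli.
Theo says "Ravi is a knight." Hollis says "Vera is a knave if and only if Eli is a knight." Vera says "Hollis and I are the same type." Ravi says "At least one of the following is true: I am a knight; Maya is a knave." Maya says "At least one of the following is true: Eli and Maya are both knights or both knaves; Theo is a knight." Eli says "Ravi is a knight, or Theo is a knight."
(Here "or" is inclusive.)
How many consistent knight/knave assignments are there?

1

Consistent assignments:
  Theo=knight, Hollis=knight, Vera=knave, Ravi=knight, Maya=knight, Eli=knight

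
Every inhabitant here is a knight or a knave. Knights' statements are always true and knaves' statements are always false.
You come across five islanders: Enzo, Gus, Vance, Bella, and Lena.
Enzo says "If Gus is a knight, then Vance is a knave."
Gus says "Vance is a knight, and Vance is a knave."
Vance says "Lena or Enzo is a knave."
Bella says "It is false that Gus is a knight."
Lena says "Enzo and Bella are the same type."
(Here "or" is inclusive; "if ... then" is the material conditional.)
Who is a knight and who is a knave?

Knights: Enzo, Bella, and Lena. Knaves: Gus and Vance.

Enzo is a knight, and the claim "if Gus is a knight, then Vance is a knave" is indeed true.
Gus is a knave; "Vance is a knight, and Vance is a knave" is False, as required.
Since Vance is a knave, "Lena or Enzo is a knave" needs to be False, which holds.
Since Bella is a knight, "it is false that Gus is a knight" needs to be true, which holds.
As a knight, Lena's statement "Enzo and Bella are the same type" should be true; it is.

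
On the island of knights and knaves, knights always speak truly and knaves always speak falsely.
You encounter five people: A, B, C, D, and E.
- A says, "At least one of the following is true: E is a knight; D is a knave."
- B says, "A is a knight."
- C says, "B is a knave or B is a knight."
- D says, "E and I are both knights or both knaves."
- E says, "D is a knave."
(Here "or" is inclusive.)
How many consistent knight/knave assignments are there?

Consistent assignments:
  A=knight, B=knight, C=knight, D=knave, E=knight

1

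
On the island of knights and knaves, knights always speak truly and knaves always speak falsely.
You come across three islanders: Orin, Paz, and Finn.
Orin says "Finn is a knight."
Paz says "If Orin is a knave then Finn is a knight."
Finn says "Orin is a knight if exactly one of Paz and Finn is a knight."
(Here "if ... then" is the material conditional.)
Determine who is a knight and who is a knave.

Suppose Orin is a knave. Then Orin's statement "Finn is a knight" would have to be false. Checking the 4 ways to assign the others, none is consistent with every speaker.
(For instance, with Paz=knight, Finn=knight, Orin's claim "Finn is a knight" comes out true where it would need to be false.)
So Orin must be a knight, making "Finn is a knight" true. Taking Orin=knight, Paz=knight, Finn=knight, each remaining statement checks out:
  Paz (knight): "if Orin is a knave then Finn is a knight" — true. ✓
  Finn (knight): "Orin is a knight if exactly one of Paz and Finn is a knight" — true. ✓
This is the unique consistent assignment.

Orin is a knight, Paz is a knight, and Finn is a knight.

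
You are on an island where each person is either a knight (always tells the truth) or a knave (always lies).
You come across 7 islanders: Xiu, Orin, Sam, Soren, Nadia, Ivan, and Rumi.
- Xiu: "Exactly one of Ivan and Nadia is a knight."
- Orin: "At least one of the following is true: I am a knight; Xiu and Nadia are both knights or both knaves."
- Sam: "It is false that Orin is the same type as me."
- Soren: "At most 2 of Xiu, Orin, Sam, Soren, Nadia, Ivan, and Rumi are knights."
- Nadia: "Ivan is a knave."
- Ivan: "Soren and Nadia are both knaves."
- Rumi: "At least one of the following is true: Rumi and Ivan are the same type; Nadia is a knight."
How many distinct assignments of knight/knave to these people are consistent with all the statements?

Consistent assignments:
  Xiu=knight, Orin=knave, Sam=knight, Soren=knave, Nadia=knave, Ivan=knight, Rumi=knight
  Xiu=knight, Orin=knave, Sam=knight, Soren=knave, Nadia=knave, Ivan=knight, Rumi=knave
  Xiu=knight, Orin=knave, Sam=knave, Soren=knave, Nadia=knave, Ivan=knight, Rumi=knight

3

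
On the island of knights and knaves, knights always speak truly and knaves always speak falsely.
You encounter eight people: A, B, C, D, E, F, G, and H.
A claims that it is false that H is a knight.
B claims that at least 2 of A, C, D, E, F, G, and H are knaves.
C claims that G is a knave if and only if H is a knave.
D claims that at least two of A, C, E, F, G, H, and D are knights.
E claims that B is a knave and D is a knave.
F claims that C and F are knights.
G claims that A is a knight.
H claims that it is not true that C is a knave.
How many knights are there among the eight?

4

The unique consistent assignment is A=knight, B=knight, C=knave, D=knight, E=knave, F=knave, G=knight, H=knave.
That has 4 knights.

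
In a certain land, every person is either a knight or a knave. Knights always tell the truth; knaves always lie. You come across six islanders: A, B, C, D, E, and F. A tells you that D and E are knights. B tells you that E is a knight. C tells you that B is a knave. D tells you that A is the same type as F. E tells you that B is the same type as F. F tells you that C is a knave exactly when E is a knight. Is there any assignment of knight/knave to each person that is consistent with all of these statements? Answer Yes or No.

Yes

One consistent assignment: A=knight, B=knight, C=knave, D=knight, E=knight, F=knight.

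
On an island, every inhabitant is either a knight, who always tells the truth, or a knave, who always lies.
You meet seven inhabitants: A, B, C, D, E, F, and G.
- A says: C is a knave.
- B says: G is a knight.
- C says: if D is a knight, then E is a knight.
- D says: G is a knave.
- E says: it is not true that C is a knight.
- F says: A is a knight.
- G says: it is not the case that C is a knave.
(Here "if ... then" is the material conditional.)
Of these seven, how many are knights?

3

The unique consistent assignment is A=knave, B=knight, C=knight, D=knave, E=knave, F=knave, G=knight.
That has 3 knights.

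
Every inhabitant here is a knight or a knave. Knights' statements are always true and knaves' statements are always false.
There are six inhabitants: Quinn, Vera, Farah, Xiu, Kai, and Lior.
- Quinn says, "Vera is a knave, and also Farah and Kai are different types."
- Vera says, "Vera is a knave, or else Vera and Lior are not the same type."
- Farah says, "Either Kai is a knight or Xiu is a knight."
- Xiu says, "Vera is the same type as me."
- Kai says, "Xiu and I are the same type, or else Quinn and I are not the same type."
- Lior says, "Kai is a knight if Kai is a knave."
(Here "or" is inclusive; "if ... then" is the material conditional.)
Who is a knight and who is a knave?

Since Quinn is a knave, "Vera is a knave, and also Farah and Kai are different types" needs to be false, which holds.
As a knight, Vera's statement "Vera is a knave, or else Vera and Lior are not the same type" should be true; it is.
As a knight, Farah's statement "either Kai is a knight or Xiu is a knight" should be true; it is.
Xiu is a knight, and the claim "Vera is the same type as me" is indeed true.
Kai is a knave, so "Xiu and I are the same type, or else Quinn and I are not the same type" must be false — and it is.
Lior is a knave; "Kai is a knight if Kai is a knave" is false, as required.

Quinn is a knave, Vera is a knight, Farah is a knight, Xiu is a knight, Kai is a knave, and Lior is a knave.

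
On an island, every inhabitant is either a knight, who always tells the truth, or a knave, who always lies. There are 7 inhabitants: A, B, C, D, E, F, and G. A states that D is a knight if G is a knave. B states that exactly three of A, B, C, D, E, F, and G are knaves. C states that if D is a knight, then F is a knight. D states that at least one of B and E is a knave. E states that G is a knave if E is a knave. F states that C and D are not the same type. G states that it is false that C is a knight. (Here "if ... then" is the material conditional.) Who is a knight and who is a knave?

A (knave): "D is a knight if G is a knave" — False. ✓
Since B is a knight, "exactly three of A, B, C, D, E, F, and G are knaves" needs to be true, which holds.
C is a knight; "if D is a knight, then F is a knight" is true, as required.
D (knave): "at least one of B and E is a knave" — False. ✓
Since E is a knight, "G is a knave if E is a knave" needs to be true, which holds.
F is a knight, and the claim "C and D are not the same type" is indeed true.
G (knave): "it is false that C is a knight" — False. ✓

A is a knave, B is a knight, C is a knight, D is a knave, E is a knight, F is a knight, and G is a knave.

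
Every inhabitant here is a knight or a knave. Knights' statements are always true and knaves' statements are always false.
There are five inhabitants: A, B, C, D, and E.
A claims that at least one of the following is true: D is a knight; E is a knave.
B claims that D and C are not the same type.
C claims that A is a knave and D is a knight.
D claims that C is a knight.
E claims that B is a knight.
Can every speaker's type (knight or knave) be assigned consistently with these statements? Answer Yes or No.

One consistent assignment: A=knight, B=knave, C=knave, D=knave, E=knave.

Yes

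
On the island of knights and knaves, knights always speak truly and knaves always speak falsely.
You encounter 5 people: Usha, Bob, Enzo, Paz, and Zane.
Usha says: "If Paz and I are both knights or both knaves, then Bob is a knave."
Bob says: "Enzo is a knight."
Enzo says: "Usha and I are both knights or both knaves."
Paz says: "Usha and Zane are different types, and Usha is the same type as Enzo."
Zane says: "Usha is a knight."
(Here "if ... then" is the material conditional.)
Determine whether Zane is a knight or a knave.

Consistent assignments: {Usha=knight, Bob=knight, Enzo=knight, Paz=knave, Zane=knight}; {Usha=knight, Bob=knave, Enzo=knave, Paz=knave, Zane=knight}
In every consistent assignment, Zane is a knight.

Zane is a knight.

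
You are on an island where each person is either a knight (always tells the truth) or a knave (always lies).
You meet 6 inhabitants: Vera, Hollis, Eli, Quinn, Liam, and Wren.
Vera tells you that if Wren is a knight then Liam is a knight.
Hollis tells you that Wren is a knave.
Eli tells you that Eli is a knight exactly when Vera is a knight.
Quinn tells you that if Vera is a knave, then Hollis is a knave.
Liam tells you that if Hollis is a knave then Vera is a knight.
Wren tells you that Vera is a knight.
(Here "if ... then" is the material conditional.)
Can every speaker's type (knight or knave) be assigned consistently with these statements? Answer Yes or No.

Yes

One consistent assignment: Vera=knight, Hollis=knave, Eli=knight, Quinn=knight, Liam=knight, Wren=knight.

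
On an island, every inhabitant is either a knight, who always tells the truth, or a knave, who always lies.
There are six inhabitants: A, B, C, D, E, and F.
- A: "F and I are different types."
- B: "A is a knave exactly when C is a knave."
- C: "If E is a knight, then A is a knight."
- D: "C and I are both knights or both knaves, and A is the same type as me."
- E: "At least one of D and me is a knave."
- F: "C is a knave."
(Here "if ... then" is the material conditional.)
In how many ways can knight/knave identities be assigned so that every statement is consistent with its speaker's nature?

1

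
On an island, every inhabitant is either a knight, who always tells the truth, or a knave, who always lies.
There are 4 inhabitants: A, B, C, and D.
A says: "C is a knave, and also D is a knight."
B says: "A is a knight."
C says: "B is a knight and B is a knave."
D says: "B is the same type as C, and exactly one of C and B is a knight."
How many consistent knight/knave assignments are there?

1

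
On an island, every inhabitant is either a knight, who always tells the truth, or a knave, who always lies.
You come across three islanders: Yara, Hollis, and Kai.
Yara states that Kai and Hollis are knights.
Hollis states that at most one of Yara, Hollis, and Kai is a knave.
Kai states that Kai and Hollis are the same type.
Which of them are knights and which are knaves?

Knights: Yara, Hollis, and Kai. Knaves: none.

As a knight, Yara's statement "Kai and Hollis are knights" should be True; it is.
Hollis is a knight; "at most one of Yara, Hollis, and Kai is a knave" is True, as required.
Kai is a knight, so "Kai and Hollis are the same type" must be True — and it is.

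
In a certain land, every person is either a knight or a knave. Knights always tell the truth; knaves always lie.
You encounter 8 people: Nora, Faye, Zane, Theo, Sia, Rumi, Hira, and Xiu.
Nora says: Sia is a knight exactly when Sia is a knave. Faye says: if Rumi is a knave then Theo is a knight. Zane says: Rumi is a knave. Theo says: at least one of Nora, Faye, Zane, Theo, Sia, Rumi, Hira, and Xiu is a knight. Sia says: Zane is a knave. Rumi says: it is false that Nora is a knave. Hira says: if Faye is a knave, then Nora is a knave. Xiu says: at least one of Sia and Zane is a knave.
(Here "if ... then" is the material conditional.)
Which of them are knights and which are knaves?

Nora is a knave, and the claim "Sia is a knight exactly when Sia is a knave" is indeed False.
As a knight, Faye's statement "if Rumi is a knave then Theo is a knight" should be True; it is.
Since Zane is a knight, "Rumi is a knave" needs to be True, which holds.
Theo is a knight, so "at least one of Nora, Faye, Zane, Theo, Sia, Rumi, Hira, and Xiu is a knight" must be True — and it is.
Since Sia is a knave, "Zane is a knave" needs to be False, which holds.
Rumi is a knave; "it is false that Nora is a knave" is False, as required.
As a knight, Hira's statement "if Faye is a knave, then Nora is a knave" should be True; it is.
Xiu is a knight, so "at least one of Sia and Zane is a knave" must be True — and it is.

Nora is a knave, Faye is a knight, Zane is a knight, Theo is a knight, Sia is a knave, Rumi is a knave, Hira is a knight, and Xiu is a knight.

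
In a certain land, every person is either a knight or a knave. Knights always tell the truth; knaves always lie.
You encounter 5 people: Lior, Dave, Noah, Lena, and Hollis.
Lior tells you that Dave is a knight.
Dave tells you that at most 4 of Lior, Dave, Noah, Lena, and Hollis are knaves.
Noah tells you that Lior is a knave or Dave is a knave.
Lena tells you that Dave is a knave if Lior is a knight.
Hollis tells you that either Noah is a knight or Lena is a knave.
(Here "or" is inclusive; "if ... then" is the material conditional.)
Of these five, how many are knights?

The unique consistent assignment is Lior=knight, Dave=knight, Noah=knave, Lena=knave, Hollis=knight.
That has 3 knights.

3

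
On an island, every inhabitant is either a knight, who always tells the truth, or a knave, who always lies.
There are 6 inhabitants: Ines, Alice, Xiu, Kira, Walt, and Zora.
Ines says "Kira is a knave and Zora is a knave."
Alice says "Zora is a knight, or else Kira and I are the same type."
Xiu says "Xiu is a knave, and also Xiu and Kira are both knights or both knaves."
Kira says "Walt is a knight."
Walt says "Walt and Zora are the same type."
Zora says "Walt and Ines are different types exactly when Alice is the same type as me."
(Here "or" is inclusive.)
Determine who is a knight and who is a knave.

Knights: Alice, Kira, Walt, and Zora. Knaves: Ines and Xiu.

Ines is a knave, so "Kira is a knave and Zora is a knave" must be false — and it is.
Alice is a knight, so "Zora is a knight, or else Kira and I are the same type" must be true — and it is.
Since Xiu is a knave, "Xiu is a knave, and also Xiu and Kira are both knights or both knaves" needs to be false, which holds.
Since Kira is a knight, "Walt is a knight" needs to be true, which holds.
As a knight, Walt's statement "Walt and Zora are the same type" should be true; it is.
Zora is a knight, and the claim "Walt and Ines are different types exactly when Alice is the same type as me" is indeed true.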